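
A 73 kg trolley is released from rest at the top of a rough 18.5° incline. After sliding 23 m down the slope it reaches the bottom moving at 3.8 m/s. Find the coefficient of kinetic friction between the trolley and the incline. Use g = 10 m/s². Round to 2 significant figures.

μ_k = 0.30

Energy balance down the incline: mg L sinθ − ½mv² = μ_k (mg cosθ) L
mgL sinθ = 5327.5 J; ½mv² = 527.06 J
W_f = 5327.5 − 527.06 = 4800 J
μ_k = W_f/(mg cosθ · L) = 4800/(692.3 × 23) = 0.3015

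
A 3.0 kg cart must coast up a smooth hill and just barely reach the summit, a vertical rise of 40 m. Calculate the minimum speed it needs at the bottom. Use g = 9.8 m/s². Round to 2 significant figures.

v = 28 m/s

At the top it is momentarily at rest, so all KE converts to PE: ½mv² = mgh
v = √(2gh) = √(2 × 9.8 × 40) = 28.00 m/s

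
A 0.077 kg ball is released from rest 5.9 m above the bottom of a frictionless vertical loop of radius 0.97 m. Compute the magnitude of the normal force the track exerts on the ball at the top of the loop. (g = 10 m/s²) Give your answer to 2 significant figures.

Energy from release to top (height 2r): mgh = ½mv_top² + mg(2r)
v_top² = 2g(h − 2r) = 2(10)(5.9 − 1.940) = 79.200 m²/s²
At the top, both N and weight point toward the centre: N + mg = mv_top²/r
N = m(v_top²/r − g) = 0.077(79.200/0.97 − 10) = 5.517 N

N = 5.5 N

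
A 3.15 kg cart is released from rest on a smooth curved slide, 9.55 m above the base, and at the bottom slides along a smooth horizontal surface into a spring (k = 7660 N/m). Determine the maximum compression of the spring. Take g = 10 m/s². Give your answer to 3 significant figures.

At max compression the cart is momentarily at rest: mgh = ½kx²
x = √(2mgh/k) = √(2 × 3.15 × 10 × 9.55 / 7660) = 0.2803 m

x = 0.280 m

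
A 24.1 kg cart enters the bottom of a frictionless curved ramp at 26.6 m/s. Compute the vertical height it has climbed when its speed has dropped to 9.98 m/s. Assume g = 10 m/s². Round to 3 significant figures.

Energy balance between the two points: ½mv₁² = ½mv₂² + mgh
h = (v₁² − v₂²)/(2g) = (26.6² − 9.98²)/(2 × 10) = 30.40 m

h = 30.4 m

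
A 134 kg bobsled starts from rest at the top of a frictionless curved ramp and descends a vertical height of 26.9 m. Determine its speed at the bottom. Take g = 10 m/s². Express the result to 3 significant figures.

v = 23.2 m/s

Equating total energy at the two states: mgh = ½mv²
The mass cancels from both sides.
v = √(2gh) = √(2 × 10 × 26.9) = √538.00 = 23.19 m/s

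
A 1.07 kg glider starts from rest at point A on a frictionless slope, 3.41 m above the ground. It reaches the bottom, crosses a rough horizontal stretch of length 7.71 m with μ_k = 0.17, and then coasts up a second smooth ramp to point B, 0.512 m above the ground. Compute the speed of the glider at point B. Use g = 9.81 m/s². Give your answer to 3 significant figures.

v = 5.58 m/s

Energy at A: mgh₁ = (1.07)(9.81)(3.41) = 35.794 J
Friction loss: W_f = μ_k mg d = 13.76 J
At B: ½mv² + mgh₂ = mgh₁ − W_f
½mv² = 35.794 − 13.76 − 5.3743 = 16.661 J
v = √(2 × 16.661/1.07) = 5.581 m/s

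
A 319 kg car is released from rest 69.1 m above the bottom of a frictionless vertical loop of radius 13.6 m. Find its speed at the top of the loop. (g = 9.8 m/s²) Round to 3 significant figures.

Energy conservation: mgh = ½mv_top² + mg(2r)
v_top² = 2g(h − 2r) = 2(9.8)(69.1 − 27.20) = 821.2
v_top = 28.66 m/s

v = 28.7 m/s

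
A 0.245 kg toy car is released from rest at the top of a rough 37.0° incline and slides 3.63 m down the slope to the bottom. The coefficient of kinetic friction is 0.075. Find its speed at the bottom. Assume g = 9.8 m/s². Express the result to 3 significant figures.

Energy: mgh = ½mv² + W_f, with h = L sinθ and W_f = μ_k (mg cosθ) L
mgh = mgL sinθ = (0.245)(9.8)(3.63)sin37.0° = 5.2452 J
W_f = μ_k mg cosθ · L = (0.075)(0.245)(9.8)cos37.0°·3.63 = 0.5220 J
½mv² = 5.2452 − 0.5220 = 4.7232 J
v = √(2 × 4.7232/0.245) = 6.209 m/s

v = 6.21 m/s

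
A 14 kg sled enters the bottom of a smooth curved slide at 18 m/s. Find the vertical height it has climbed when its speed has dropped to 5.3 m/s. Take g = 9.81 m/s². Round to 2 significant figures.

h = 15 m

Energy balance between the two points: ½mv₁² = ½mv₂² + mgh
h = (v₁² − v₂²)/(2g) = (18² − 5.3²)/(2 × 9.81) = 15.08 m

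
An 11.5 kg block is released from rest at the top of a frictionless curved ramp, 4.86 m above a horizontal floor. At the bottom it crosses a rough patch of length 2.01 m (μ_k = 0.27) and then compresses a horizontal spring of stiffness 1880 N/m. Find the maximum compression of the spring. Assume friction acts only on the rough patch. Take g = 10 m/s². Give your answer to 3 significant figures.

x = 0.727 m

Initial energy: E₁ = mgh = (11.5)(10)(4.86) = 558.90 J
Friction removes W_f = μ_k mg d = (0.27)(11.5)(10)(2.01) = 62.41 J
Energy reaching the spring: E = 558.90 − 62.41 = 496.49 J
At max compression ½kx² = E ⇒ x = √(2E/k) = √(2 × 496.49/1880) = 0.7268 m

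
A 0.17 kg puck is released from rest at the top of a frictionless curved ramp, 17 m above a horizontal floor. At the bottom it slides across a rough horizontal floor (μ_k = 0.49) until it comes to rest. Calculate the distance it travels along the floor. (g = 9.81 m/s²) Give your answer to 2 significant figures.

Energy bookkeeping (friction removes W_f = μ_k N d):
At rest all PE has been dissipated by friction: mgh = μ_k m g d
d = h/μ_k = 17/0.49 = 34.69 m

d = 35 m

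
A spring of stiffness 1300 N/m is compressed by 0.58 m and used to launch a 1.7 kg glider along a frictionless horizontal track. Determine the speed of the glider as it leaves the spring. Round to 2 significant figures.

v = 16 m/s

Spring PE converts entirely to kinetic energy: ½kx² = ½mv²
v = x√(k/m) = 0.58 × √(1300/1.7) = 16.04 m/s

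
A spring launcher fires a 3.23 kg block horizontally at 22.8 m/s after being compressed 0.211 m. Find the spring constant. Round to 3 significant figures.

k = 37700 N/m

½kx² = ½mv²
k = mv²/x² = (3.23)(22.8)²/(0.211)² = 37714 N/m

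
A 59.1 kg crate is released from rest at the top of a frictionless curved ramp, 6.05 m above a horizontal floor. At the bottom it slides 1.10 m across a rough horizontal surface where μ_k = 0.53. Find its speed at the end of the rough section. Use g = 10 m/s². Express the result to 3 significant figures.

v = 10.5 m/s

Applying the work–energy principle:
mgh = ½mv² + μ_k m g d
W_f = μ_k mg d = (0.53)(59.1)(10)(1.10) = 344.6 J
½mv² = mgh − W_f = 3575.5 − 344.6 = 3231.0 J
v = √(2 × 3231.0/59.1) = 10.46 m/s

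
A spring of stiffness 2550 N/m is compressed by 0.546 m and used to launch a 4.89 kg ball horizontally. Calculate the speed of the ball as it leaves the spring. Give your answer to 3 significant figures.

The ball leaves the spring when the spring is at natural length, so ½kx² = ½mv²
v = x√(k/m) = 0.546 × √(2550/4.89) = 12.47 m/s

v = 12.5 m/s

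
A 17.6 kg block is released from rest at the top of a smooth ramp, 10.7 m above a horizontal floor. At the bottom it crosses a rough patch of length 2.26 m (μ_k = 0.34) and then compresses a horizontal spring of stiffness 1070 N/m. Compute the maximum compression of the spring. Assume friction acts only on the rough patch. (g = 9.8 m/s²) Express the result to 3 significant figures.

x = 1.79 m

Initial energy: E₁ = mgh = (17.6)(9.8)(10.7) = 1845.5 J
Friction removes W_f = μ_k mg d = (0.34)(17.6)(9.8)(2.26) = 132.5 J
Energy reaching the spring: E = 1845.5 − 132.5 = 1713.0 J
At max compression ½kx² = E ⇒ x = √(2E/k) = √(2 × 1713.0/1070) = 1.789 m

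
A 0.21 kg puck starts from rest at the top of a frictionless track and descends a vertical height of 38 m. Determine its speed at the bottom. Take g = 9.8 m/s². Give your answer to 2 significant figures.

v = 27 m/s

Energy conservation between the two points: mgh = ½mv²
v = √(2gh) = √(2 × 9.8 × 38) = √744.80 = 27.29 m/s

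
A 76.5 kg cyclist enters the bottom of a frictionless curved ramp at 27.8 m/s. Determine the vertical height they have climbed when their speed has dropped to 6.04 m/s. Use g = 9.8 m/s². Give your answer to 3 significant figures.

Energy balance between the two points: ½mv₁² = ½mv₂² + mgh
h = (v₁² − v₂²)/(2g) = (27.8² − 6.04²)/(2 × 9.8) = 37.57 m

h = 37.6 m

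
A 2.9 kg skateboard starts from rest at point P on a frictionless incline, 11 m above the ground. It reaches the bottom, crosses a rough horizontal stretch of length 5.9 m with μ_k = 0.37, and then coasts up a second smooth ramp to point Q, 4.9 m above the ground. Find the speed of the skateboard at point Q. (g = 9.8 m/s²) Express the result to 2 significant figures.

Energy at P: mgh₁ = (2.9)(9.8)(11) = 312.62 J
Friction loss: W_f = μ_k mg d = 62.04 J
At Q: ½mv² + mgh₂ = mgh₁ − W_f
½mv² = 312.62 − 62.04 − 139.26 = 111.32 J
v = √(2 × 111.32/2.9) = 8.762 m/s

v = 8.8 m/s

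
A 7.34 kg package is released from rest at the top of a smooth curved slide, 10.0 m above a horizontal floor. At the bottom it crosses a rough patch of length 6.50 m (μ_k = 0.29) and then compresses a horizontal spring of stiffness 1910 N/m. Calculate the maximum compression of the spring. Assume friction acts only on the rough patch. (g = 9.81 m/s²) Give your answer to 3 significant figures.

x = 0.782 m

Initial energy: E₁ = mgh = (7.34)(9.81)(10.0) = 720.05 J
Friction removes W_f = μ_k mg d = (0.29)(7.34)(9.81)(6.50) = 135.7 J
Energy reaching the spring: E = 720.05 − 135.7 = 584.32 J
At max compression ½kx² = E ⇒ x = √(2E/k) = √(2 × 584.32/1910) = 0.7822 m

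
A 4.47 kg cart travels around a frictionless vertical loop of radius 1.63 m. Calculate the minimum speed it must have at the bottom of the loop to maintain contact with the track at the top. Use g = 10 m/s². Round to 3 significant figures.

v = 9.03 m/s

At the top: mg = mv_top²/r ⇒ v_top² = gr = 16.30 m²/s²
Energy from bottom to top (height 2r): ½mv_bot² = ½mv_top² + mg(2r)
v_bot² = gr + 4gr = 5gr = 81.50
v_bot = √(5gr) = 9.028 m/s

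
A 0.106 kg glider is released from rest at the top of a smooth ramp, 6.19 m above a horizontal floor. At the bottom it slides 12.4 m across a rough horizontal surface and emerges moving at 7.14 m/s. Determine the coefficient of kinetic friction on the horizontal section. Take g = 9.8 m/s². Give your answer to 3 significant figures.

μ_k = 0.289

Energy at the top = energy at the end + work done against friction:
mgh = ½mv² + μ_k m g d
mgh = 6.4302 J; ½mv² = 2.7019 J
W_f = 6.4302 − 2.7019 = 3.728 J
μ_k = W_f/(mg·d) = 3.728/(1.039 × 12.4) = 0.2894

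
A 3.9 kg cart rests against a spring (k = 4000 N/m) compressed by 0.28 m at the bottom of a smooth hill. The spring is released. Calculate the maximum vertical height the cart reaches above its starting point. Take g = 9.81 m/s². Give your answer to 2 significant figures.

Energy conservation from release to the highest point: ½kx² = mgh
h = kx²/(2mg) = (4000)(0.28)²/(2 × 3.9 × 9.81) = 4.098 m

h = 4.1 m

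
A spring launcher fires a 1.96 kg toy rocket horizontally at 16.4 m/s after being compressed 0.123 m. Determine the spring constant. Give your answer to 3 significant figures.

k = 34800 N/m

Energy stored in the spring equals the launch KE: ½kx² = ½mv²
k = mv²/x² = (1.96)(16.4)²/(0.123)² = 34844 N/m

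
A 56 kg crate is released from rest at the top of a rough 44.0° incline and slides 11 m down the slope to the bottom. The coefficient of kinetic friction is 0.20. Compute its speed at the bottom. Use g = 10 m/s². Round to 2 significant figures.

v = 11 m/s

Work–energy: mg(L sinθ) − μ_k(mg cosθ)L = ½mv²
mgh = mgL sinθ = (56)(10)(11)sin44.0° = 4279.1 J
W_f = μ_k mg cosθ · L = (0.20)(56)(10)cos44.0°·11 = 886.2 J
½mv² = 4279.1 − 886.2 = 3392.9 J
v = √(2 × 3392.9/56) = 11.01 m/s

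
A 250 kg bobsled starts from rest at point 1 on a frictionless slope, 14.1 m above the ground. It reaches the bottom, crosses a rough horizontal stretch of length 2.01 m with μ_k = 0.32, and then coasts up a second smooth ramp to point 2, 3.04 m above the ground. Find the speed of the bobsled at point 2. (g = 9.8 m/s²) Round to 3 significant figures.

v = 14.3 m/s

Energy at 1: mgh₁ = (250)(9.8)(14.1) = 34545 J
Friction loss: W_f = μ_k mg d = 1576 J
At 2: ½mv² + mgh₂ = mgh₁ − W_f
½mv² = 34545 − 1576 − 7448.0 = 25521 J
v = √(2 × 25521/250) = 14.29 m/s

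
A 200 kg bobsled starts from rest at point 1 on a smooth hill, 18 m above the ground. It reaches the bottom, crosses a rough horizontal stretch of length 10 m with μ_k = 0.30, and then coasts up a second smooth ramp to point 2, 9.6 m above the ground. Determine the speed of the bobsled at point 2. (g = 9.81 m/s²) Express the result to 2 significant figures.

v = 10 m/s

Energy at 1: mgh₁ = (200)(9.81)(18) = 35316 J
Friction loss: W_f = μ_k mg d = 5886 J
At 2: ½mv² + mgh₂ = mgh₁ − W_f
½mv² = 35316 − 5886 − 18835 = 10595 J
v = √(2 × 10595/200) = 10.29 m/s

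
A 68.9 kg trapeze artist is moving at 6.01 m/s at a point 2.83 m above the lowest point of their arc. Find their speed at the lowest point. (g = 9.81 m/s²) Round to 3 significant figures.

v = 9.57 m/s

Equating total energy at the two states: ½mv₀² + mgh = ½mv²
v² = v₀² + 2gh = (6.01)² + 2(9.81)(2.83) = 91.645
v = √91.645 = 9.573 m/s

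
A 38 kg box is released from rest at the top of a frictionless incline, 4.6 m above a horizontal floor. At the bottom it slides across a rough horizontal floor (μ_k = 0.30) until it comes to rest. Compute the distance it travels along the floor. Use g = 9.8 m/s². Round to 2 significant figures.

Energy at the top = energy at the end + work done against friction:
At rest all PE has been dissipated by friction: mgh = μ_k m g d
d = h/μ_k = 4.6/0.30 = 15.33 m

d = 15 m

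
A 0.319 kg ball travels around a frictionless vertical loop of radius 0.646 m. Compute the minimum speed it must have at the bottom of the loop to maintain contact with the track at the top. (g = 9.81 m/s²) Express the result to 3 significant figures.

At the top: mg = mv_top²/r ⇒ v_top² = gr = 6.337 m²/s²
Energy from bottom to top (height 2r): ½mv_bot² = ½mv_top² + mg(2r)
v_bot² = gr + 4gr = 5gr = 31.69
v_bot = √(5gr) = 5.629 m/s

v = 5.63 m/s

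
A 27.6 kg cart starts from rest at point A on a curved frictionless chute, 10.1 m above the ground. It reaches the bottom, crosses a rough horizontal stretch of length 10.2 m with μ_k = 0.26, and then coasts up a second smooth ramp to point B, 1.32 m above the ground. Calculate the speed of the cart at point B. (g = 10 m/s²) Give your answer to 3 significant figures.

v = 11.1 m/s

Energy at A: mgh₁ = (27.6)(10)(10.1) = 2787.6 J
Friction loss: W_f = μ_k mg d = 732.0 J
At B: ½mv² + mgh₂ = mgh₁ − W_f
½mv² = 2787.6 − 732.0 − 364.32 = 1691.3 J
v = √(2 × 1691.3/27.6) = 11.07 m/s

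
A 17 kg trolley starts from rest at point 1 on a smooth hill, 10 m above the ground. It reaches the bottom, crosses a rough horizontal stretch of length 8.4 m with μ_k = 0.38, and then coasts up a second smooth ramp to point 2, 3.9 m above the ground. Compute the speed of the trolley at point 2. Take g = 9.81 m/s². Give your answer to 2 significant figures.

Energy at 1: mgh₁ = (17)(9.81)(10) = 1667.7 J
Friction loss: W_f = μ_k mg d = 532.3 J
At 2: ½mv² + mgh₂ = mgh₁ − W_f
½mv² = 1667.7 − 532.3 − 650.40 = 484.97 J
v = √(2 × 484.97/17) = 7.553 m/s

v = 7.6 m/s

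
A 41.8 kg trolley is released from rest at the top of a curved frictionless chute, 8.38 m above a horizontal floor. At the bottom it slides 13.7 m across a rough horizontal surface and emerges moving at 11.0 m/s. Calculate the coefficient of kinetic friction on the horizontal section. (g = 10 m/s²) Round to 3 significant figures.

μ_k = 0.170

Energy bookkeeping (friction removes W_f = μ_k N d):
mgh = ½mv² + μ_k m g d
mgh = 3502.8 J; ½mv² = 2528.9 J
W_f = 3502.8 − 2528.9 = 973.9 J
μ_k = W_f/(mg·d) = 973.9/(418.0 × 13.7) = 0.1701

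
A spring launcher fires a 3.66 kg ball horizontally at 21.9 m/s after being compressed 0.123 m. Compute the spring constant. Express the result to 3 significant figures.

k = 116000 N/m

Spring PE at full compression equals KE at release: ½kx² = ½mv²
k = mv²/x² = (3.66)(21.9)²/(0.123)² = 116027 N/m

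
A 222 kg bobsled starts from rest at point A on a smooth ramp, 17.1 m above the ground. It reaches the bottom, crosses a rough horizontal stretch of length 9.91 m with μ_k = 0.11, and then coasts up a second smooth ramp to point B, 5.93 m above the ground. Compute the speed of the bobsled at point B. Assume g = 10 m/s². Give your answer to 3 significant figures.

v = 14.2 m/s

Energy at A: mgh₁ = (222)(10)(17.1) = 37962 J
Friction loss: W_f = μ_k mg d = 2420 J
At B: ½mv² + mgh₂ = mgh₁ − W_f
½mv² = 37962 − 2420 − 13165 = 22377 J
v = √(2 × 22377/222) = 14.20 m/s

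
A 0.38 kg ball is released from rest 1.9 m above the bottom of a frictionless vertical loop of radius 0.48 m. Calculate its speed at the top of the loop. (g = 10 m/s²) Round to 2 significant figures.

v = 4.3 m/s

Energy conservation: mgh = ½mv_top² + mg(2r)
v_top² = 2g(h − 2r) = 2(10)(1.9 − 0.9600) = 18.80
v_top = 4.336 m/s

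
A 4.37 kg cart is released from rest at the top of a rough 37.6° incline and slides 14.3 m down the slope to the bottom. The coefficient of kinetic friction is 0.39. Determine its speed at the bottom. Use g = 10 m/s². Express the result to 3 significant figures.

Work–energy: mg(L sinθ) − μ_k(mg cosθ)L = ½mv²
mgh = mgL sinθ = (4.37)(10)(14.3)sin37.6° = 381.29 J
W_f = μ_k mg cosθ · L = (0.39)(4.37)(10)cos37.6°·14.3 = 193.1 J
½mv² = 381.29 − 193.1 = 188.19 J
v = √(2 × 188.19/4.37) = 9.281 m/s

v = 9.28 m/s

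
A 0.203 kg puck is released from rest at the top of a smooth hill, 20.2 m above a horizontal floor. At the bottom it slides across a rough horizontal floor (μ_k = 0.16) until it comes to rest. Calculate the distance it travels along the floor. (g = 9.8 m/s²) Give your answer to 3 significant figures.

Applying the work–energy principle:
At rest all PE has been dissipated by friction: mgh = μ_k m g d
d = h/μ_k = 20.2/0.16 = 126.2 m

d = 126 m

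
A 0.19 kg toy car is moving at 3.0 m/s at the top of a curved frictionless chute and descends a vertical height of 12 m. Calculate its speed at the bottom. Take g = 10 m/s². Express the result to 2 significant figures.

By conservation of mechanical energy, ½mv₀² + mgh = ½mv²
v² = v₀² + 2gh = (3.0)² + 2(10)(12) = 249.00
v = √249.00 = 15.78 m/s

v = 16 m/s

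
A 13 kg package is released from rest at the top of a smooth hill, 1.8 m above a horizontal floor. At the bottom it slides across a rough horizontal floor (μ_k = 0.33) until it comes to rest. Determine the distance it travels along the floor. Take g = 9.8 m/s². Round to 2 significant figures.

Energy bookkeeping (friction removes W_f = μ_k N d):
At rest all PE has been dissipated by friction: mgh = μ_k m g d
d = h/μ_k = 1.8/0.33 = 5.455 m

d = 5.5 m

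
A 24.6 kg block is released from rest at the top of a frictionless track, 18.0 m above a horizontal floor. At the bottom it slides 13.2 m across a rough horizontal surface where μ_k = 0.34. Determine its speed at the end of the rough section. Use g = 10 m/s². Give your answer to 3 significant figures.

Energy bookkeeping (friction removes W_f = μ_k N d):
mgh = ½mv² + μ_k m g d
W_f = μ_k mg d = (0.34)(24.6)(10)(13.2) = 1104 J
½mv² = mgh − W_f = 4428.0 − 1104 = 3324.0 J
v = √(2 × 3324.0/24.6) = 16.44 m/s

v = 16.4 m/s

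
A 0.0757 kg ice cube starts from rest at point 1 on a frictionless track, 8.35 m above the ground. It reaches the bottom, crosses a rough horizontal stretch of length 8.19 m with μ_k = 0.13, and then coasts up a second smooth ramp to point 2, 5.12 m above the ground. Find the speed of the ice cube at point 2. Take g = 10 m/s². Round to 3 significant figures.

Energy at 1: mgh₁ = (0.0757)(10)(8.35) = 6.3209 J
Friction loss: W_f = μ_k mg d = 0.8060 J
At 2: ½mv² + mgh₂ = mgh₁ − W_f
½mv² = 6.3209 − 0.8060 − 3.8758 = 1.6391 J
v = √(2 × 1.6391/0.0757) = 6.581 m/s

v = 6.58 m/s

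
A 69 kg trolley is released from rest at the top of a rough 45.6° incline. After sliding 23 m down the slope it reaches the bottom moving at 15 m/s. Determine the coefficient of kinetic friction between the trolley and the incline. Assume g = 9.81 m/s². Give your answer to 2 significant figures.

mgh = ½mv² + μ_k (mg cosθ) L, with h = L sinθ
mgL sinθ = 11123 J; ½mv² = 7762.5 J
W_f = 11123 − 7762.5 = 3361 J
μ_k = W_f/(mg cosθ · L) = 3361/(473.6 × 23) = 0.3085

μ_k = 0.31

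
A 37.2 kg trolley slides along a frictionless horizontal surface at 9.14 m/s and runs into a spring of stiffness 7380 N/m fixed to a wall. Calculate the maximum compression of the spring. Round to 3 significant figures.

x = 0.649 m

Conservation of energy between contact and max compression: ½mv² = ½kx²
x = v√(m/k) = 9.14 × √(37.2/7380) = 0.6489 m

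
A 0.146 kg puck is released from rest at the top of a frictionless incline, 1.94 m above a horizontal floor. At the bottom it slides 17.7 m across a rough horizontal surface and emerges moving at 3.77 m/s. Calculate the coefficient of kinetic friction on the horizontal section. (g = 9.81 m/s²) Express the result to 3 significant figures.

Energy bookkeeping (friction removes W_f = μ_k N d):
mgh = ½mv² + μ_k m g d
mgh = 2.7786 J; ½mv² = 1.0375 J
W_f = 2.7786 − 1.0375 = 1.741 J
μ_k = W_f/(mg·d) = 1.741/(1.432 × 17.7) = 0.06868

μ_k = 0.0687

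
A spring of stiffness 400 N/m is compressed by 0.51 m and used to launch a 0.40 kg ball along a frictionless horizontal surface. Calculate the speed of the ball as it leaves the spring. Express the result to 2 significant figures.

v = 16 m/s

The ball leaves the spring when the spring is at natural length, so ½kx² = ½mv²
v = x√(k/m) = 0.51 × √(400/0.40) = 16.13 m/s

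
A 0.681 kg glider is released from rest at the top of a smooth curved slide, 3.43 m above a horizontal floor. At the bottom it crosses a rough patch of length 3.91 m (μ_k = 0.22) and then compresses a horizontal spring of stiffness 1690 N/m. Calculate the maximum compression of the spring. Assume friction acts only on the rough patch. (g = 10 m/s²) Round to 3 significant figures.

x = 0.144 m

Initial energy: E₁ = mgh = (0.681)(10)(3.43) = 23.358 J
Friction removes W_f = μ_k mg d = (0.22)(0.681)(10)(3.91) = 5.858 J
Energy reaching the spring: E = 23.358 − 5.858 = 17.500 J
At max compression ½kx² = E ⇒ x = √(2E/k) = √(2 × 17.500/1690) = 0.1439 m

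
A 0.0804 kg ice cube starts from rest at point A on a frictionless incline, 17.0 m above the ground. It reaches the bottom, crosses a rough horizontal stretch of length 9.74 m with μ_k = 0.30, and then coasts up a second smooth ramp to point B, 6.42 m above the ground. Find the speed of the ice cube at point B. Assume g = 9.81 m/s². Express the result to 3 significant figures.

Energy at A: mgh₁ = (0.0804)(9.81)(17.0) = 13.408 J
Friction loss: W_f = μ_k mg d = 2.305 J
At B: ½mv² + mgh₂ = mgh₁ − W_f
½mv² = 13.408 − 2.305 − 5.0636 = 6.0400 J
v = √(2 × 6.0400/0.0804) = 12.26 m/s

v = 12.3 m/s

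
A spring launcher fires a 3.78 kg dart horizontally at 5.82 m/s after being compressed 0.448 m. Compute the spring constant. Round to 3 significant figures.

Spring PE at full compression equals KE at release: ½kx² = ½mv²
k = mv²/x² = (3.78)(5.82)²/(0.448)² = 637.9 N/m

k = 638 N/m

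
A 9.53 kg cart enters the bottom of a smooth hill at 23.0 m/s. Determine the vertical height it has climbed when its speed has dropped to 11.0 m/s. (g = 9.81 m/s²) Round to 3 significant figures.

Conservation of energy: ½mv₁² = ½mv₂² + mgh
h = (v₁² − v₂²)/(2g) = (23.0² − 11.0²)/(2 × 9.81) = 20.80 m

h = 20.8 m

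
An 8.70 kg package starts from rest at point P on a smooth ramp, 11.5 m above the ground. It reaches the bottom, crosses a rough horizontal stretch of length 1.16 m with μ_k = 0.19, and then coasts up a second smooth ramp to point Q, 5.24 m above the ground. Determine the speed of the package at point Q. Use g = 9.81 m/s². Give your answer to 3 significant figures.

v = 10.9 m/s

Energy at P: mgh₁ = (8.70)(9.81)(11.5) = 981.49 J
Friction loss: W_f = μ_k mg d = 18.81 J
At Q: ½mv² + mgh₂ = mgh₁ − W_f
½mv² = 981.49 − 18.81 − 447.22 = 515.46 J
v = √(2 × 515.46/8.70) = 10.89 m/s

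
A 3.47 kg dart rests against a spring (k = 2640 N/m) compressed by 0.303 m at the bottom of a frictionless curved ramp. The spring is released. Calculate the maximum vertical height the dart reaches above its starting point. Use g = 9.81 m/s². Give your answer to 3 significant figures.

h = 3.56 m

All spring PE becomes gravitational PE at the highest point: ½kx² = mgh
h = kx²/(2mg) = (2640)(0.303)²/(2 × 3.47 × 9.81) = 3.560 m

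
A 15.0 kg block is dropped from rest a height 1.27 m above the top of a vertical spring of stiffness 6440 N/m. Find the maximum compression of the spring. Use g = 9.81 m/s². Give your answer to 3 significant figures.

Measuring PE from the top of the relaxed spring, at max compression the block has dropped H + x with zero KE, so:
mg(H + x) = ½kx²
½(6440)x² − (15.0)(9.81)x − (15.0)(9.81)(1.27) = 0
3220x² − 147.2x − 186.9 = 0
x = [147.2 + √(21653 + 2.4070e+06)]/(2 × 3220) = 0.2648 m

x = 0.265 m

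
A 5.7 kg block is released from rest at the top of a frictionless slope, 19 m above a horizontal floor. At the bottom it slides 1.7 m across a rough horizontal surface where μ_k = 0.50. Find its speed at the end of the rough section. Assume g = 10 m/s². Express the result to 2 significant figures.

v = 19 m/s

Energy at the top = energy at the end + work done against friction:
mgh = ½mv² + μ_k m g d
W_f = μ_k mg d = (0.50)(5.7)(10)(1.7) = 48.45 J
½mv² = mgh − W_f = 1083.0 − 48.45 = 1034.5 J
v = √(2 × 1034.5/5.7) = 19.05 m/s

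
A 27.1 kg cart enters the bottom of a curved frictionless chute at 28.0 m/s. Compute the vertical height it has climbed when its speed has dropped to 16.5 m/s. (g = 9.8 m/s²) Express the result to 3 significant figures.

h = 26.1 m

Energy balance between the two points: ½mv₁² = ½mv₂² + mgh
h = (v₁² − v₂²)/(2g) = (28.0² − 16.5²)/(2 × 9.8) = 26.11 m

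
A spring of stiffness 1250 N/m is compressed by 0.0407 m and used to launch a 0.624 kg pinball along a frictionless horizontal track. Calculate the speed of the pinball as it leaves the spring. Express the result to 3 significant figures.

Conservation of energy: ½kx² = ½mv²
v = x√(k/m) = 0.0407 × √(1250/0.624) = 1.822 m/s

v = 1.82 m/s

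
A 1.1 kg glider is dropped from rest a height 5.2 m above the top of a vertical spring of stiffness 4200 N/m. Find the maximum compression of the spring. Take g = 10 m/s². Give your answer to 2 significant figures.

Let x be the compression. The total drop is H + x, and the glider is instantaneously at rest at max compression, so energy conservation gives:
mg(H + x) = ½kx²
½(4200)x² − (1.1)(10)x − (1.1)(10)(5.2) = 0
2100x² − 11.00x − 57.20 = 0
x = [11.00 + √(121.0 + 480480)]/(2 × 2100) = 0.1677 m

x = 0.17 m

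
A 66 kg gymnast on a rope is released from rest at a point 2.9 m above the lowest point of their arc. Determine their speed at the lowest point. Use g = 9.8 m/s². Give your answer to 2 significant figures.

Energy conservation between the two points: mgh = ½mv²
v = √(2gh) = √(2 × 9.8 × 2.9) = √56.840 = 7.539 m/s

v = 7.5 m/s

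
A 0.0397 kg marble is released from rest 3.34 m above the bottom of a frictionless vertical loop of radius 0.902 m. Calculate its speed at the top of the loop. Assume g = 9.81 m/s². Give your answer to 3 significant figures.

v = 5.49 m/s

Energy conservation: mgh = ½mv_top² + mg(2r)
v_top² = 2g(h − 2r) = 2(9.81)(3.34 − 1.804) = 30.14
v_top = 5.490 m/s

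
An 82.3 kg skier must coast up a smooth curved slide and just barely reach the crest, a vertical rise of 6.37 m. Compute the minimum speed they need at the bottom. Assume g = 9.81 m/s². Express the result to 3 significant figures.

v = 11.2 m/s

At the top they are momentarily at rest, so all KE converts to PE: ½mv² = mgh
v = √(2gh) = √(2 × 9.81 × 6.37) = 11.18 m/s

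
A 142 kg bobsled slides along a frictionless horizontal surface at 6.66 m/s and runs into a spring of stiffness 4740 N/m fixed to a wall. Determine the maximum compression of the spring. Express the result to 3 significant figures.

At max compression the bobsled is momentarily at rest: ½mv² = ½kx²
x = v√(m/k) = 6.66 × √(142/4740) = 1.153 m

x = 1.15 m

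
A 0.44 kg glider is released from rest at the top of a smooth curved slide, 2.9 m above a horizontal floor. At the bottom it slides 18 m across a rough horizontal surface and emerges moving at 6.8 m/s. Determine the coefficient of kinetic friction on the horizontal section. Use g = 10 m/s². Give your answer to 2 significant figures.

Energy bookkeeping (friction removes W_f = μ_k N d):
mgh = ½mv² + μ_k m g d
mgh = 12.760 J; ½mv² = 10.173 J
W_f = 12.760 − 10.173 = 2.587 J
μ_k = W_f/(mg·d) = 2.587/(4.400 × 18) = 0.03267

μ_k = 0.033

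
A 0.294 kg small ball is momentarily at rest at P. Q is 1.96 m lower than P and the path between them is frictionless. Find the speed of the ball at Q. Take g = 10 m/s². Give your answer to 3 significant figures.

Energy conservation between the two points: mgh = ½mv²
v = √(2gh) = √(2 × 10 × 1.96) = √39.200 = 6.261 m/s

v = 6.26 m/s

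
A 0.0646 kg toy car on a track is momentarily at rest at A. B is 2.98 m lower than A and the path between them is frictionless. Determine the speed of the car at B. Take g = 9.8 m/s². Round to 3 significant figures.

Mechanical energy is conserved (no friction): mgh = ½mv²
v = √(2gh) = √(2 × 9.8 × 2.98) = √58.408 = 7.643 m/s

v = 7.64 m/s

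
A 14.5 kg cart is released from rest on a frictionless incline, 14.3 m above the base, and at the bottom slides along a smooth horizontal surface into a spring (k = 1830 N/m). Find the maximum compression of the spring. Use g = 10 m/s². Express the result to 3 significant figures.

x = 1.51 m

Gravitational PE at the top equals spring PE at max compression: mgh = ½kx²
x = √(2mgh/k) = √(2 × 14.5 × 10 × 14.3 / 1830) = 1.505 m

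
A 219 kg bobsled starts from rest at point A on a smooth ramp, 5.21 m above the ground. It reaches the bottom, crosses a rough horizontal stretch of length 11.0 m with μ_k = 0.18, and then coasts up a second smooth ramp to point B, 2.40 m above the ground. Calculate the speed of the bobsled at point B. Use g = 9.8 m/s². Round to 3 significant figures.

Energy at A: mgh₁ = (219)(9.8)(5.21) = 11182 J
Friction loss: W_f = μ_k mg d = 4249 J
At B: ½mv² + mgh₂ = mgh₁ − W_f
½mv² = 11182 − 4249 − 5150.9 = 1781.3 J
v = √(2 × 1781.3/219) = 4.033 m/s

v = 4.03 m/s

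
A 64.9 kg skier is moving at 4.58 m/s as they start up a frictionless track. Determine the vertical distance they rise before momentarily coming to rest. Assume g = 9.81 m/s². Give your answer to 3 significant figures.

By energy conservation, ½mv² = mgh
h = v²/(2g) = 4.58²/(2 × 9.81) = 1.069 m

h = 1.07 m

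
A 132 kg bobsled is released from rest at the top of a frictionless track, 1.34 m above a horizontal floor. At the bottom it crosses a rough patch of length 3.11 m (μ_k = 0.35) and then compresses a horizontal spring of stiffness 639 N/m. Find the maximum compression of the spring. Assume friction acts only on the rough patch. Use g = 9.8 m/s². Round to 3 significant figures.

Initial energy: E₁ = mgh = (132)(9.8)(1.34) = 1733.4 J
Friction removes W_f = μ_k mg d = (0.35)(132)(9.8)(3.11) = 1408 J
Energy reaching the spring: E = 1733.4 − 1408 = 325.34 J
At max compression ½kx² = E ⇒ x = √(2E/k) = √(2 × 325.34/639) = 1.009 m

x = 1.01 m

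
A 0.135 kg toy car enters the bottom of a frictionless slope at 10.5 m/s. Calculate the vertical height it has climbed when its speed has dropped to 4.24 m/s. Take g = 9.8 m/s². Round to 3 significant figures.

Conservation of energy: ½mv₁² = ½mv₂² + mgh
h = (v₁² − v₂²)/(2g) = (10.5² − 4.24²)/(2 × 9.8) = 4.708 m

h = 4.71 m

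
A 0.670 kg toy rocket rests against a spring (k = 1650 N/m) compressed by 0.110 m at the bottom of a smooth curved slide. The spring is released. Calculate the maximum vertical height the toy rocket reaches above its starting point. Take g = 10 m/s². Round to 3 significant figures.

Energy conservation from release to the highest point: ½kx² = mgh
h = kx²/(2mg) = (1650)(0.110)²/(2 × 0.670 × 10) = 1.490 m

h = 1.49 m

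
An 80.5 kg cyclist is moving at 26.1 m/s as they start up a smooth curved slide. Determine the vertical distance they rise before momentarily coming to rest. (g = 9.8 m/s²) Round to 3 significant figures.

By energy conservation, ½mv² = mgh
h = v²/(2g) = 26.1²/(2 × 9.8) = 34.76 m

h = 34.8 m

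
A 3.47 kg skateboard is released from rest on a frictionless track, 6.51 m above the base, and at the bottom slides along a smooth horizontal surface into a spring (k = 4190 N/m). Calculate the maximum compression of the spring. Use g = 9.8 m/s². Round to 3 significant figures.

x = 0.325 m

Energy conservation (no friction) from release to max compression: mgh = ½kx²
x = √(2mgh/k) = √(2 × 3.47 × 9.8 × 6.51 / 4190) = 0.3251 m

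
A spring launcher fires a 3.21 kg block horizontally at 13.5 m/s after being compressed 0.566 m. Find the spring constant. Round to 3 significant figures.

k = 1830 N/m

½kx² = ½mv²
k = mv²/x² = (3.21)(13.5)²/(0.566)² = 1826 N/m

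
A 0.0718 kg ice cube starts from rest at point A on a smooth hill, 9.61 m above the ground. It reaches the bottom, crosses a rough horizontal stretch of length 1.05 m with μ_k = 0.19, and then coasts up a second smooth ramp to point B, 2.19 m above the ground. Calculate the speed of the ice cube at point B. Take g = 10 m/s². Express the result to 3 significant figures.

Energy at A: mgh₁ = (0.0718)(10)(9.61) = 6.9000 J
Friction loss: W_f = μ_k mg d = 0.1432 J
At B: ½mv² + mgh₂ = mgh₁ − W_f
½mv² = 6.9000 − 0.1432 − 1.5724 = 5.1843 J
v = √(2 × 5.1843/0.0718) = 12.02 m/s

v = 12.0 m/s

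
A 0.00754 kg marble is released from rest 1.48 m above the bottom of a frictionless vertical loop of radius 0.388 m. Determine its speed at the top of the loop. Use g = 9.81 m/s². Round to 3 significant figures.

Energy conservation: mgh = ½mv_top² + mg(2r)
v_top² = 2g(h − 2r) = 2(9.81)(1.48 − 0.7760) = 13.81
v_top = 3.717 m/s

v = 3.72 m/s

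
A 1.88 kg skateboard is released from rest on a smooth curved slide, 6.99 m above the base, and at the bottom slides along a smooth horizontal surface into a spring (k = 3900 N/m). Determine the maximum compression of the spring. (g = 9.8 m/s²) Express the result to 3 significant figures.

x = 0.257 m

At max compression the skateboard is momentarily at rest: mgh = ½kx²
x = √(2mgh/k) = √(2 × 1.88 × 9.8 × 6.99 / 3900) = 0.2570 m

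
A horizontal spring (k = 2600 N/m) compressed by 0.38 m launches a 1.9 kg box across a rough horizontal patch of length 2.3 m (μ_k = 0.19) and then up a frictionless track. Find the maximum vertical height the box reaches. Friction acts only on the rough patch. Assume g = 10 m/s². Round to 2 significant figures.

h = 9.4 m

Spring energy: E₀ = ½kx² = ½(2600)(0.38)² = 187.72 J
Friction: W_f = μ_k mg d = (0.19)(1.9)(10)(2.3) = 8.303 J
Energy at base of ramp: E = 187.72 − 8.303 = 179.42 J
At max height all remaining energy is PE: mgh = E ⇒ h = E/(mg) = 179.42/(1.9 × 10) = 9.443 m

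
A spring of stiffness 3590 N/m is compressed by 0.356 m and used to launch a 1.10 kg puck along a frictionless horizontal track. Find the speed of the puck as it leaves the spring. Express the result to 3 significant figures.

Conservation of energy: ½kx² = ½mv²
v = x√(k/m) = 0.356 × √(3590/1.10) = 20.34 m/s

v = 20.3 m/s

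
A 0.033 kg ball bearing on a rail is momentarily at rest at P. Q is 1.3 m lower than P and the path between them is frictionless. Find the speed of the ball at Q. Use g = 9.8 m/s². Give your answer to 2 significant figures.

v = 5.0 m/s

Equating total energy at the two states: mgh = ½mv²
v = √(2gh) = √(2 × 9.8 × 1.3) = √25.480 = 5.048 m/s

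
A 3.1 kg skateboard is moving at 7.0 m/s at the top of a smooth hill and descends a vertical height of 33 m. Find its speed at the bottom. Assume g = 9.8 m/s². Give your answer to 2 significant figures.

v = 26 m/s

Equating total energy at the two states: ½mv₀² + mgh = ½mv²
The mass cancels from both sides.
v² = v₀² + 2gh = (7.0)² + 2(9.8)(33) = 695.80
v = √695.80 = 26.38 m/s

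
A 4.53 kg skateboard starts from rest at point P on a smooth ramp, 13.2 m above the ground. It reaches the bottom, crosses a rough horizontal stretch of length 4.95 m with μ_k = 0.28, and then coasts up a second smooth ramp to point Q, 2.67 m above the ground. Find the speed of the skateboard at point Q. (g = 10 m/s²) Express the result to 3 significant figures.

Energy at P: mgh₁ = (4.53)(10)(13.2) = 597.96 J
Friction loss: W_f = μ_k mg d = 62.79 J
At Q: ½mv² + mgh₂ = mgh₁ − W_f
½mv² = 597.96 − 62.79 − 120.95 = 414.22 J
v = √(2 × 414.22/4.53) = 13.52 m/s

v = 13.5 m/s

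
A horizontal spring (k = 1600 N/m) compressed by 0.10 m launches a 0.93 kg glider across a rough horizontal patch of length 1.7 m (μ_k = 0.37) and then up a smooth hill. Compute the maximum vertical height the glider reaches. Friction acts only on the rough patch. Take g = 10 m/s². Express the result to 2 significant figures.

h = 0.23 m

Spring energy: E₀ = ½kx² = ½(1600)(0.10)² = 8.0000 J
Friction: W_f = μ_k mg d = (0.37)(0.93)(10)(1.7) = 5.850 J
Energy at base of ramp: E = 8.0000 − 5.850 = 2.1503 J
At max height all remaining energy is PE: mgh = E ⇒ h = E/(mg) = 2.1503/(0.93 × 10) = 0.2312 m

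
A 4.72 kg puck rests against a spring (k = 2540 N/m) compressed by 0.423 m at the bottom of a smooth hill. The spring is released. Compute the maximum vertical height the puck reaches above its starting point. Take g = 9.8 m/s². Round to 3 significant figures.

h = 4.91 m

Energy conservation from release to the highest point: ½kx² = mgh
h = kx²/(2mg) = (2540)(0.423)²/(2 × 4.72 × 9.8) = 4.913 m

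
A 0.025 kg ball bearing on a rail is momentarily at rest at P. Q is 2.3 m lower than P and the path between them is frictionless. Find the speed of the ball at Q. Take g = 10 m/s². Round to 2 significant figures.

v = 6.8 m/s

By conservation of mechanical energy, mgh = ½mv²
v = √(2gh) = √(2 × 10 × 2.3) = √46.000 = 6.782 m/s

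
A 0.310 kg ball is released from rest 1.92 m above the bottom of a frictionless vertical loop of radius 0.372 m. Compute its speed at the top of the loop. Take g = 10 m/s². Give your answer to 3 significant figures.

v = 4.85 m/s

Energy conservation: mgh = ½mv_top² + mg(2r)
v_top² = 2g(h − 2r) = 2(10)(1.92 − 0.7440) = 23.52
v_top = 4.850 m/s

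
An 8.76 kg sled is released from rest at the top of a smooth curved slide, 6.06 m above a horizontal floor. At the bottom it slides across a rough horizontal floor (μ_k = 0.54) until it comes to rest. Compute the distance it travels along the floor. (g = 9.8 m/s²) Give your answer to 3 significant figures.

Energy bookkeeping (friction removes W_f = μ_k N d):
At rest all PE has been dissipated by friction: mgh = μ_k m g d
d = h/μ_k = 6.06/0.54 = 11.22 m

d = 11.2 m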